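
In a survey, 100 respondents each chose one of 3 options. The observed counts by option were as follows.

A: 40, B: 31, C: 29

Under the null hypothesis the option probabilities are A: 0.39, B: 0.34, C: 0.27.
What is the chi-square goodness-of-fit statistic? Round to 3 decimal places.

0.438

Expected counts E_i = n·p_i: 100×0.39 = 39, 100×0.34 = 34, 100×0.27 = 27.
cat         O        E   (O−E)²/E
A          40       39     0.0256
B          31       34     0.2647
C          29       27     0.1481
Sum = 0.438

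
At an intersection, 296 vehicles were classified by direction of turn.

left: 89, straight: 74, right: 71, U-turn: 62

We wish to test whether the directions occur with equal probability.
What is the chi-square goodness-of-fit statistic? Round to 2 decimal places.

Expected count for each of the 4 categories: 296/4 = 74.
left: (89 − 74)²/74 = 225/74 = 3.041
straight: (74 − 74)²/74 = 0/74 = 0.000
right: (71 − 74)²/74 = 9/74 = 0.122
U-turn: (62 − 74)²/74 = 144/74 = 1.946
Sum = 5.11

5.11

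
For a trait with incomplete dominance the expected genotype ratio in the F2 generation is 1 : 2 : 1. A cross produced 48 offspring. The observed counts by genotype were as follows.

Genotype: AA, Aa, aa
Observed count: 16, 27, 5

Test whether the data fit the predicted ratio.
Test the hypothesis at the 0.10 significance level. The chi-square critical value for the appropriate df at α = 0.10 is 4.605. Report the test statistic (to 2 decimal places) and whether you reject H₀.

5.79; reject

Ratio total = 4. Expected counts: 48×1/4 = 12, 48×2/4 = 24, 48×1/4 = 12.
cat         O        E   (O−E)²/E
AA         16       12      1.333
Aa         27       24      0.375
aa          5       12      4.083
Sum = 5.79
df = 2. Since 5.79 > 4.605, we reject H₀.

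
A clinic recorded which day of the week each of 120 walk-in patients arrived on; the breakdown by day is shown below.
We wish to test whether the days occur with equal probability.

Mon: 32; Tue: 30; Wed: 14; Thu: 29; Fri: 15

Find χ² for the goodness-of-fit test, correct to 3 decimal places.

12.750

Under H₀ each category has probability 1/5, so each expected count is 120/5 = 24.
cat         O        E   (O−E)²/E
Mon        32       24     2.6667
Tue        30       24     1.5000
Wed        14       24     4.1667
Thu        29       24     1.0417
Fri        15       24     3.3750
Sum = 12.750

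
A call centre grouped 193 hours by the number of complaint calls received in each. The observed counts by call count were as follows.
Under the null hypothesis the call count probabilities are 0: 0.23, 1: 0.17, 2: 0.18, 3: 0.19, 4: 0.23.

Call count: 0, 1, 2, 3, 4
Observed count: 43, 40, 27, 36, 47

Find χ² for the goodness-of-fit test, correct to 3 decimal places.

Expected counts E_i = n·p_i: 193×0.23 = 44.39, 193×0.17 = 32.81, 193×0.18 = 34.74, 193×0.19 = 36.67, 193×0.23 = 44.39.
cat         O        E   (O−E)²/E
0          43    44.39     0.0435
1          40    32.81     1.5756
2          27    34.74     1.7245
3          36    36.67     0.0122
4          47    44.39     0.1535
Sum = 3.509

3.509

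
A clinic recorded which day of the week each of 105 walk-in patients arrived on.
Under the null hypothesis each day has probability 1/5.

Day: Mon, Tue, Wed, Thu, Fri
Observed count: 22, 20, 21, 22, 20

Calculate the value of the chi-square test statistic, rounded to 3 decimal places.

Under H₀ each category has probability 1/5, so each expected count is 105/5 = 21.
χ² = (22−21)²/21 + (20−21)²/21 + (21−21)²/21 + (22−21)²/21 + (20−21)²/21
   = 0.0476 + 0.0476 + 0.0000 + 0.0476 + 0.0476
Sum = 0.190

0.190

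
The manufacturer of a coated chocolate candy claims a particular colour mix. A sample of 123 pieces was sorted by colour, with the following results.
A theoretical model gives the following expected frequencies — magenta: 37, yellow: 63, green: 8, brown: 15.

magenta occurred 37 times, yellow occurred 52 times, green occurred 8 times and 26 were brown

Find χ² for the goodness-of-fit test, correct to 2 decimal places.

magenta: (37 − 37)²/37 = 0/37 = 0.000
yellow: (52 − 63)²/63 = 121/63 = 1.921
green: (8 − 8)²/8 = 0/8 = 0.000
brown: (26 − 15)²/15 = 121/15 = 8.067
Sum = 9.99

9.99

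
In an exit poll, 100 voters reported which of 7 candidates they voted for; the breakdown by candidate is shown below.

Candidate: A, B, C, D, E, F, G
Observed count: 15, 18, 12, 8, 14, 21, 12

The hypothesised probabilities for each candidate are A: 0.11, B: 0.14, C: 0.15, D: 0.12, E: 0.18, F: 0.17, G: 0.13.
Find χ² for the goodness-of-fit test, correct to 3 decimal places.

Expected counts E_i = n·p_i: 100×0.11 = 11, 100×0.14 = 14, 100×0.15 = 15, 100×0.12 = 12, 100×0.18 = 18, 100×0.17 = 17, 100×0.13 = 13.
χ² = (15−11)²/11 + (18−14)²/14 + (12−15)²/15 + (8−12)²/12 + (14−18)²/18 + (21−17)²/17 + (12−13)²/13
   = 1.4545 + 1.1429 + 0.6000 + 1.3333 + 0.8889 + 0.9412 + 0.0769
Sum = 6.438

6.438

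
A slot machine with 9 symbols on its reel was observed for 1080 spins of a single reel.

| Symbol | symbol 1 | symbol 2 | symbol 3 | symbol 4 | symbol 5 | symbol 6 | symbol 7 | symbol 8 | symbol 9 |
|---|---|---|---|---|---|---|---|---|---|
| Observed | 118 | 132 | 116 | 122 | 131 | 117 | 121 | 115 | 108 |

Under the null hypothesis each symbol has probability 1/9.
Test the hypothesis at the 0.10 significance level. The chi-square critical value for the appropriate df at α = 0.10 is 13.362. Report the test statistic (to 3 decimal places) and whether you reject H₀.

Expected count for each of the 9 categories: 1080/9 = 120.
cat           O        E   (O−E)²/E
symbol 1    118      120     0.0333
symbol 2    132      120     1.2000
symbol 3    116      120     0.1333
symbol 4    122      120     0.0333
symbol 5    131      120     1.0083
symbol 6    117      120     0.0750
symbol 7    121      120     0.0083
symbol 8    115      120     0.2083
symbol 9    108      120     1.2000
Sum = 3.900
df = 8. Since 3.900 < 13.362, we do not reject H₀.

3.900; do not reject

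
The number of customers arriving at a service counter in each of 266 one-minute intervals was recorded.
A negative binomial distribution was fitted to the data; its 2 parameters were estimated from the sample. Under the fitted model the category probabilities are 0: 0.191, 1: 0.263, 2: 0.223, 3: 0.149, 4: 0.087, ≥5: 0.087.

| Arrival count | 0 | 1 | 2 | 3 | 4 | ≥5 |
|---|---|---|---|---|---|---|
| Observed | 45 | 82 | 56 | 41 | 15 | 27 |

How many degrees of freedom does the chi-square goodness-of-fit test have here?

3

There are k = 6 categories and 2 parameters estimated from the data, so df = 6 − 1 − 2 = 3.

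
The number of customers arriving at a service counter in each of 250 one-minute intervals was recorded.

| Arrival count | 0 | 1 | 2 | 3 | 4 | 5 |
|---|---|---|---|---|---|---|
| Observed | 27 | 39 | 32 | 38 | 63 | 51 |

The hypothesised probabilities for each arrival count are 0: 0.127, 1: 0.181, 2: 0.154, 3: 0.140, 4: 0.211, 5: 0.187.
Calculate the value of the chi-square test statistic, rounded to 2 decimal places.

5.31

Expected counts E_i = n·p_i: 250×0.127 = 31.75, 250×0.181 = 45.25, 250×0.154 = 38.5, 250×0.140 = 35, 250×0.211 = 52.75, 250×0.187 = 46.75.
0: (27 − 31.75)²/31.75 = 22.5625/31.75 = 0.711
1: (39 − 45.25)²/45.25 = 39.0625/45.25 = 0.863
2: (32 − 38.5)²/38.5 = 42.25/38.5 = 1.097
3: (38 − 35)²/35 = 9/35 = 0.257
4: (63 − 52.75)²/52.75 = 105.0625/52.75 = 1.992
5: (51 − 46.75)²/46.75 = 18.0625/46.75 = 0.386
Sum = 5.31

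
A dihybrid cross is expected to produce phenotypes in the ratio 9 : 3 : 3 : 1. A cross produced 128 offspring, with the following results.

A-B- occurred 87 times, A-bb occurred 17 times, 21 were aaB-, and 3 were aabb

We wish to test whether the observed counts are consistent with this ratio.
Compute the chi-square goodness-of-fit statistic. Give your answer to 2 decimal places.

8.67

Ratio total = 16. Expected counts: 128×9/16 = 72, 128×3/16 = 24, 128×3/16 = 24, 128×1/16 = 8.
χ² = (87−72)²/72 + (17−24)²/24 + (21−24)²/24 + (3−8)²/8
   = 3.125 + 2.042 + 0.375 + 3.125
Sum = 8.67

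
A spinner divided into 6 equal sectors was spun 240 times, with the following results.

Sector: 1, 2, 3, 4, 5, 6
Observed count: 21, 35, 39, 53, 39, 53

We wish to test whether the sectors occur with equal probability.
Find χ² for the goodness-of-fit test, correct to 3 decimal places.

18.150

Expected count for each of the 6 categories: 240/6 = 40.
cat         O        E   (O−E)²/E
1          21       40     9.0250
2          35       40     0.6250
3          39       40     0.0250
4          53       40     4.2250
5          39       40     0.0250
6          53       40     4.2250
Sum = 18.150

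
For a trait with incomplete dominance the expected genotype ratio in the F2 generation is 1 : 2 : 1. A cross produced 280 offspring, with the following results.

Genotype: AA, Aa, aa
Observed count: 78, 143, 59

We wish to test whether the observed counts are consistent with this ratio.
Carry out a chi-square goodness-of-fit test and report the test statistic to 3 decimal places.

Ratio total = 4. Expected counts: 280×1/4 = 70, 280×2/4 = 140, 280×1/4 = 70.
AA: (78 − 70)²/70 = 64/70 = 0.9143
Aa: (143 − 140)²/140 = 9/140 = 0.0643
aa: (59 − 70)²/70 = 121/70 = 1.7286
Sum = 2.707

2.707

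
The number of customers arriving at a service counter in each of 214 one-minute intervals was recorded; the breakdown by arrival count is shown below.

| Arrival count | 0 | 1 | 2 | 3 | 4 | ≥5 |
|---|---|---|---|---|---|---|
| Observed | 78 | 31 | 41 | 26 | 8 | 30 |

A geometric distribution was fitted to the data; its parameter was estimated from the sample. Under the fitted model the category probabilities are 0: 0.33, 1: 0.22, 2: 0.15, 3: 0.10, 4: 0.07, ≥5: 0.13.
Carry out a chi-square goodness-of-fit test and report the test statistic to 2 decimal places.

13.14

Expected counts E_i = n·p_i: 214×0.33 = 70.62, 214×0.22 = 47.08, 214×0.15 = 32.1, 214×0.10 = 21.4, 214×0.07 = 14.98, 214×0.13 = 27.82.
χ² = (78−70.62)²/70.62 + (31−47.08)²/47.08 + (41−32.1)²/32.1 + (26−21.4)²/21.4 + (8−14.98)²/14.98 + (30−27.82)²/27.82
   = 0.771 + 5.492 + 2.468 + 0.989 + 3.252 + 0.171
Sum = 13.14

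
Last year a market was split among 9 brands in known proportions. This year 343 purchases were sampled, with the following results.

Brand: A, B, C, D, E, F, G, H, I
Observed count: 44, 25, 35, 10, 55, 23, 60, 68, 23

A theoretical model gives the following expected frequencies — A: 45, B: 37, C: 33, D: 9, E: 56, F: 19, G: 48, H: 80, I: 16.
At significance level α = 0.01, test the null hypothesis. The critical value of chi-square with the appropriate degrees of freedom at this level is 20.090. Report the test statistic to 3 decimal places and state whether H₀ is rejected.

A: (44 − 45)²/45 = 1/45 = 0.0222
B: (25 − 37)²/37 = 144/37 = 3.8919
C: (35 − 33)²/33 = 4/33 = 0.1212
D: (10 − 9)²/9 = 1/9 = 0.1111
E: (55 − 56)²/56 = 1/56 = 0.0179
F: (23 − 19)²/19 = 16/19 = 0.8421
G: (60 − 48)²/48 = 144/48 = 3.0000
H: (68 − 80)²/80 = 144/80 = 1.8000
I: (23 − 16)²/16 = 49/16 = 3.0625
Sum = 12.869
df = 8. Since 12.869 < 20.090, we do not reject H₀.

12.869; do not reject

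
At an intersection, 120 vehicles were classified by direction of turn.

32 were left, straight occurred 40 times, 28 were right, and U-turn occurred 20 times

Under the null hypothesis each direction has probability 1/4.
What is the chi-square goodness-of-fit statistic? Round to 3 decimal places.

Expected count for each of the 4 categories: 120/4 = 30.
left: (32 − 30)²/30 = 4/30 = 0.1333
straight: (40 − 30)²/30 = 100/30 = 3.3333
right: (28 − 30)²/30 = 4/30 = 0.1333
U-turn: (20 − 30)²/30 = 100/30 = 3.3333
Sum = 6.933

6.933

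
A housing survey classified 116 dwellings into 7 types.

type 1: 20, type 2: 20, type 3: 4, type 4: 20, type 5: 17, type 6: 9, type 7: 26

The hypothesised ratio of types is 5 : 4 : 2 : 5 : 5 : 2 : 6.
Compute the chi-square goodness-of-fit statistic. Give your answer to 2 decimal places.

Ratio total = 29. Expected counts: 116×5/29 = 20, 116×4/29 = 16, 116×2/29 = 8, 116×5/29 = 20, 116×5/29 = 20, 116×2/29 = 8, 116×6/29 = 24.
χ² = (20−20)²/20 + (20−16)²/16 + (4−8)²/8 + (20−20)²/20 + (17−20)²/20 + (9−8)²/8 + (26−24)²/24
   = 0.000 + 1.000 + 2.000 + 0.000 + 0.450 + 0.125 + 0.167
Sum = 3.74

3.74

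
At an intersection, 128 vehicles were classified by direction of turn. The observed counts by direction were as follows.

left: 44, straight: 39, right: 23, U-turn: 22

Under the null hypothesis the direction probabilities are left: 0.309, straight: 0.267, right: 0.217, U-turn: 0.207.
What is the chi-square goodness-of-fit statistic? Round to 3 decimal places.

2.765

Expected counts E_i = n·p_i: 128×0.309 = 39.552, 128×0.267 = 34.176, 128×0.217 = 27.776, 128×0.207 = 26.496.
χ² = (44−39.552)²/39.552 + (39−34.176)²/34.176 + (23−27.776)²/27.776 + (22−26.496)²/26.496
   = 0.5002 + 0.6809 + 0.8212 + 0.7629
Sum = 2.765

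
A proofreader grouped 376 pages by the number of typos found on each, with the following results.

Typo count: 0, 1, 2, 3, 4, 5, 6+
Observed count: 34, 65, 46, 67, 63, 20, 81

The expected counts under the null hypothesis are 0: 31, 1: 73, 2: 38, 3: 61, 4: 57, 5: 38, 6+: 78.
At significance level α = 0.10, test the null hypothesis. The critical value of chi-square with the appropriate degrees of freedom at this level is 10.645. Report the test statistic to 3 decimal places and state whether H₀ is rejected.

0: (34 − 31)²/31 = 9/31 = 0.2903
1: (65 − 73)²/73 = 64/73 = 0.8767
2: (46 − 38)²/38 = 64/38 = 1.6842
3: (67 − 61)²/61 = 36/61 = 0.5902
4: (63 − 57)²/57 = 36/57 = 0.6316
5: (20 − 38)²/38 = 324/38 = 8.5263
6+: (81 − 78)²/78 = 9/78 = 0.1154
Sum = 12.715
df = 6. Since 12.715 > 10.645, we reject H₀.

12.715; reject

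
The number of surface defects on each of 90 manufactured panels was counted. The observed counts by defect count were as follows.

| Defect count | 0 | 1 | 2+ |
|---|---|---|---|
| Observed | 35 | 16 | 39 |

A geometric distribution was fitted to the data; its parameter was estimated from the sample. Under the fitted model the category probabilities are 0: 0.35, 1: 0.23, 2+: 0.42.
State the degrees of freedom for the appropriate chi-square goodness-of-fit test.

1

There are k = 3 categories and 1 parameter estimated from the data, so df = 3 − 1 − 1 = 1.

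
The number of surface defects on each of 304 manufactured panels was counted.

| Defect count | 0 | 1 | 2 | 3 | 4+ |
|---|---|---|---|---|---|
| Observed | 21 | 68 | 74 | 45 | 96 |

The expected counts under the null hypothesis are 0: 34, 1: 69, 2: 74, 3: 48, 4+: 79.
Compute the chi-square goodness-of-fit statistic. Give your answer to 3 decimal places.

8.831

cat         O        E   (O−E)²/E
0          21       34     4.9706
1          68       69     0.0145
2          74       74     0.0000
3          45       48     0.1875
4+         96       79     3.6582
Sum = 8.831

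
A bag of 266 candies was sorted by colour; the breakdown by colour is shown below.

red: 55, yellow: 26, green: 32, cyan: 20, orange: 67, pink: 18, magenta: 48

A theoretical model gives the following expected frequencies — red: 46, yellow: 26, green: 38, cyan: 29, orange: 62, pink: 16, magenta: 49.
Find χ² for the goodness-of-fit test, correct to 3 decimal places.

red: (55 − 46)²/46 = 81/46 = 1.7609
yellow: (26 − 26)²/26 = 0/26 = 0.0000
green: (32 − 38)²/38 = 36/38 = 0.9474
cyan: (20 − 29)²/29 = 81/29 = 2.7931
orange: (67 − 62)²/62 = 25/62 = 0.4032
pink: (18 − 16)²/16 = 4/16 = 0.2500
magenta: (48 − 49)²/49 = 1/49 = 0.0204
Sum = 6.175

6.175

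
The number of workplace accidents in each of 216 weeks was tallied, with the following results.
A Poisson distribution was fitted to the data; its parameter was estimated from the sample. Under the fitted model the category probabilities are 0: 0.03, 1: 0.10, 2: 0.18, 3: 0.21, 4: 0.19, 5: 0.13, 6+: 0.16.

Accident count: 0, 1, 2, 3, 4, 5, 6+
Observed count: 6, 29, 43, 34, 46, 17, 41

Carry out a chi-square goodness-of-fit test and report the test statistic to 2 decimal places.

12.02

Expected counts E_i = n·p_i: 216×0.03 = 6.48, 216×0.10 = 21.6, 216×0.18 = 38.88, 216×0.21 = 45.36, 216×0.19 = 41.04, 216×0.13 = 28.08, 216×0.16 = 34.56.
cat         O        E   (O−E)²/E
0           6     6.48      0.036
1          29     21.6      2.535
2          43    38.88      0.437
3          34    45.36      2.845
4          46    41.04      0.599
5          17    28.08      4.372
6+         41    34.56      1.200
Sum = 12.02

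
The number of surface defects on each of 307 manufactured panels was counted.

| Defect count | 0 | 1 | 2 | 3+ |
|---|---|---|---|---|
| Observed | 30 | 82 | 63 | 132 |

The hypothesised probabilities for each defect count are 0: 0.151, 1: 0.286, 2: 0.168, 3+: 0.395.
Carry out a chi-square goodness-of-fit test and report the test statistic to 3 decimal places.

Expected counts E_i = n·p_i: 307×0.151 = 46.357, 307×0.286 = 87.802, 307×0.168 = 51.576, 307×0.395 = 121.265.
cat         O        E   (O−E)²/E
0          30   46.357     5.7715
1          82   87.802     0.3834
2          63   51.576     2.5304
3+        132  121.265     0.9503
Sum = 9.636

9.636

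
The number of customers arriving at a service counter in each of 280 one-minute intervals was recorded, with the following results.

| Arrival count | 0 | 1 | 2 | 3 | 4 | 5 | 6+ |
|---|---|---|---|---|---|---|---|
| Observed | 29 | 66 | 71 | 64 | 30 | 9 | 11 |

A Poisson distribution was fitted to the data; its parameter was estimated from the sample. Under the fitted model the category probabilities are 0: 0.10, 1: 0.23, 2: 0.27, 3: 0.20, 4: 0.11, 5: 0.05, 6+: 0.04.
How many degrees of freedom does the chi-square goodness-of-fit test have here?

There are k = 7 categories and 1 parameter estimated from the data, so df = 7 − 1 − 1 = 5.

5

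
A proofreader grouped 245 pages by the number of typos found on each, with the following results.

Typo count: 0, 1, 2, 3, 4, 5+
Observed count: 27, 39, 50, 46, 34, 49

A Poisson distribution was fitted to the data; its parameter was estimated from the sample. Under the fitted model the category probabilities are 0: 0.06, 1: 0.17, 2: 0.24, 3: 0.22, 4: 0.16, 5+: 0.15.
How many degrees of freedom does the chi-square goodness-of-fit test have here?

There are k = 6 categories and 1 parameter estimated from the data, so df = 6 − 1 − 1 = 4.

4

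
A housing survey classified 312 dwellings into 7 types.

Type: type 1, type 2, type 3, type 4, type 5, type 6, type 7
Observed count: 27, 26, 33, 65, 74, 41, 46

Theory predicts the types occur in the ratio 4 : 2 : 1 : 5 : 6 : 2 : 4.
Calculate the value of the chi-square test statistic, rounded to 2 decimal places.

Ratio total = 24. Expected counts: 312×4/24 = 52, 312×2/24 = 26, 312×1/24 = 13, 312×5/24 = 65, 312×6/24 = 78, 312×2/24 = 26, 312×4/24 = 52.
type 1: (27 − 52)²/52 = 625/52 = 12.019
type 2: (26 − 26)²/26 = 0/26 = 0.000
type 3: (33 − 13)²/13 = 400/13 = 30.769
type 4: (65 − 65)²/65 = 0/65 = 0.000
type 5: (74 − 78)²/78 = 16/78 = 0.205
type 6: (41 − 26)²/26 = 225/26 = 8.654
type 7: (46 − 52)²/52 = 36/52 = 0.692
Sum = 52.34

52.34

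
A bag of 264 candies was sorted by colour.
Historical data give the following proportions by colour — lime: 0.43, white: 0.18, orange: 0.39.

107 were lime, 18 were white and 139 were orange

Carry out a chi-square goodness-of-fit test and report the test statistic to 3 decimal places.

Expected counts E_i = n·p_i: 264×0.43 = 113.52, 264×0.18 = 47.52, 264×0.39 = 102.96.
cat         O        E   (O−E)²/E
lime      107   113.52     0.3745
white      18    47.52    18.3382
orange    139   102.96    12.6154
Sum = 31.328

31.328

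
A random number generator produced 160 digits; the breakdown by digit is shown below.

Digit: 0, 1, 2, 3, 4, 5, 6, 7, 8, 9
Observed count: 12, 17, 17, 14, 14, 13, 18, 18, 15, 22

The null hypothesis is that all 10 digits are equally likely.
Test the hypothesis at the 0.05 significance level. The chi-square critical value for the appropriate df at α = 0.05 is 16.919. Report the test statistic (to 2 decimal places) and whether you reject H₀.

5.00; do not reject

Expected count for each of the 10 categories: 160/10 = 16.
0: (12 − 16)²/16 = 16/16 = 1.000
1: (17 − 16)²/16 = 1/16 = 0.063
2: (17 − 16)²/16 = 1/16 = 0.063
3: (14 − 16)²/16 = 4/16 = 0.250
4: (14 − 16)²/16 = 4/16 = 0.250
5: (13 − 16)²/16 = 9/16 = 0.563
6: (18 − 16)²/16 = 4/16 = 0.250
7: (18 − 16)²/16 = 4/16 = 0.250
8: (15 − 16)²/16 = 1/16 = 0.063
9: (22 − 16)²/16 = 36/16 = 2.250
Sum = 5.00
df = 9. Since 5.00 < 16.919, we do not reject H₀.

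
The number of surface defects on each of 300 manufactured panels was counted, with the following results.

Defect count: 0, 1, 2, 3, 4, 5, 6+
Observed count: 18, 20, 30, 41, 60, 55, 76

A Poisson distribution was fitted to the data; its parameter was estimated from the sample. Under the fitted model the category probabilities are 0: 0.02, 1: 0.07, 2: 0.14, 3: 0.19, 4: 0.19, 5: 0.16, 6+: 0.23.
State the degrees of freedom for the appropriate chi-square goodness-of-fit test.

5

There are k = 7 categories and 1 parameter estimated from the data, so df = 7 − 1 − 1 = 5.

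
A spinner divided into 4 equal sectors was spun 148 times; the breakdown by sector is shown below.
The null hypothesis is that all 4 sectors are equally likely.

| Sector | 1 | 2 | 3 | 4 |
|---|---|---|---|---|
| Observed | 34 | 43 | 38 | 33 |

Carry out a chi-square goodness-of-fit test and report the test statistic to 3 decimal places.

Expected count for each of the 4 categories: 148/4 = 37.
1: (34 − 37)²/37 = 9/37 = 0.2432
2: (43 − 37)²/37 = 36/37 = 0.9730
3: (38 − 37)²/37 = 1/37 = 0.0270
4: (33 − 37)²/37 = 16/37 = 0.4324
Sum = 1.676

1.676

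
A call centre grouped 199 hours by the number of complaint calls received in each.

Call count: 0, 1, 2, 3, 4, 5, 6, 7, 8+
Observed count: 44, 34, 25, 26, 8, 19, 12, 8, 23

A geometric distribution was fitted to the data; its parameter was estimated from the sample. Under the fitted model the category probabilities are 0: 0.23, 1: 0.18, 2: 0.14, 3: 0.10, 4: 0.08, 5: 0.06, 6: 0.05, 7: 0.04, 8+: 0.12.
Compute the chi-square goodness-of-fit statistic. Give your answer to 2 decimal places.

10.89

Expected counts E_i = n·p_i: 199×0.23 = 45.77, 199×0.18 = 35.82, 199×0.14 = 27.86, 199×0.10 = 19.9, 199×0.08 = 15.92, 199×0.06 = 11.94, 199×0.05 = 9.95, 199×0.04 = 7.96, 199×0.12 = 23.88.
0: (44 − 45.77)²/45.77 = 3.1329/45.77 = 0.068
1: (34 − 35.82)²/35.82 = 3.3124/35.82 = 0.092
2: (25 − 27.86)²/27.86 = 8.1796/27.86 = 0.294
3: (26 − 19.9)²/19.9 = 37.21/19.9 = 1.870
4: (8 − 15.92)²/15.92 = 62.7264/15.92 = 3.940
5: (19 − 11.94)²/11.94 = 49.8436/11.94 = 4.175
6: (12 − 9.95)²/9.95 = 4.2025/9.95 = 0.422
7: (8 − 7.96)²/7.96 = 0.0016/7.96 = 0.000
8+: (23 − 23.88)²/23.88 = 0.7744/23.88 = 0.032
Sum = 10.89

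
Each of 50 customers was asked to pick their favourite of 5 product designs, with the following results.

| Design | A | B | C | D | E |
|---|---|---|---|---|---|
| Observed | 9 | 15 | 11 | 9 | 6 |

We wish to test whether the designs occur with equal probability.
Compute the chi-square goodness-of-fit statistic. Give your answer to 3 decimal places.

4.400

Expected count for each of the 5 categories: 50/5 = 10.
A: (9 − 10)²/10 = 1/10 = 0.1000
B: (15 − 10)²/10 = 25/10 = 2.5000
C: (11 − 10)²/10 = 1/10 = 0.1000
D: (9 − 10)²/10 = 1/10 = 0.1000
E: (6 − 10)²/10 = 16/10 = 1.6000
Sum = 4.400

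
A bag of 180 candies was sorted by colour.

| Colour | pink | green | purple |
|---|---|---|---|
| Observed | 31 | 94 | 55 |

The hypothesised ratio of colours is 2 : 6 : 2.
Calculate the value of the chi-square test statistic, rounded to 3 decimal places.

Ratio total = 10. Expected counts: 180×2/10 = 36, 180×6/10 = 108, 180×2/10 = 36.
pink: (31 − 36)²/36 = 25/36 = 0.6944
green: (94 − 108)²/108 = 196/108 = 1.8148
purple: (55 − 36)²/36 = 361/36 = 10.0278
Sum = 12.537

12.537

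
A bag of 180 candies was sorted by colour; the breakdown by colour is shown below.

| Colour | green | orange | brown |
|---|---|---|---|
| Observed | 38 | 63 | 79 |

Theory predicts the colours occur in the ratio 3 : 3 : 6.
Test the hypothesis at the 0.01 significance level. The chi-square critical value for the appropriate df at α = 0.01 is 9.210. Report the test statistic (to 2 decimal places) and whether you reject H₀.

Ratio total = 12. Expected counts: 180×3/12 = 45, 180×3/12 = 45, 180×6/12 = 90.
green: (38 − 45)²/45 = 49/45 = 1.089
orange: (63 − 45)²/45 = 324/45 = 7.200
brown: (79 − 90)²/90 = 121/90 = 1.344
Sum = 9.63
df = 2. Since 9.63 > 9.210, we reject H₀.

9.63; reject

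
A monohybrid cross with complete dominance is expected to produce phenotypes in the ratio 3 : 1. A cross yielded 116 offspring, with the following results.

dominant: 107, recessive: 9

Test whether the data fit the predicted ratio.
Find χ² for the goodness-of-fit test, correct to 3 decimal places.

Ratio total = 4. Expected counts: 116×3/4 = 87, 116×1/4 = 29.
cat            O        E   (O−E)²/E
dominant     107       87     4.5977
recessive      9       29    13.7931
Sum = 18.391

18.391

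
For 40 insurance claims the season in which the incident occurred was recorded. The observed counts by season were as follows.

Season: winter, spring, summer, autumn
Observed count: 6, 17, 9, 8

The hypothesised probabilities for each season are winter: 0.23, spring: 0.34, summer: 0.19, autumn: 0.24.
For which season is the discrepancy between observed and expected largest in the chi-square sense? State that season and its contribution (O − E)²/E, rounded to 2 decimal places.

winter, 1.11

Expected counts E_i = n·p_i: 40×0.23 = 9.2, 40×0.34 = 13.6, 40×0.19 = 7.6, 40×0.24 = 9.6.
cat         O        E   (O−E)²/E
winter      6      9.2      1.113
spring     17     13.6      0.850
summer      9      7.6      0.258
autumn      8      9.6      0.267
The largest term is for winter: 1.11.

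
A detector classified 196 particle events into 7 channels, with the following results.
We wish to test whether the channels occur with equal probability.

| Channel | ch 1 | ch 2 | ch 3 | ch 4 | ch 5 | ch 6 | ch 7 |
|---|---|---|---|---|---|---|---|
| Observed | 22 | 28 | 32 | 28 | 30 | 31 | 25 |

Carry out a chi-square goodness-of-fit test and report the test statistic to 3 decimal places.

2.643

Expected count for each of the 7 categories: 196/7 = 28.
χ² = (22−28)²/28 + (28−28)²/28 + (32−28)²/28 + (28−28)²/28 + (30−28)²/28 + (31−28)²/28 + (25−28)²/28
   = 1.2857 + 0.0000 + 0.5714 + 0.0000 + 0.1429 + 0.3214 + 0.3214
Sum = 2.643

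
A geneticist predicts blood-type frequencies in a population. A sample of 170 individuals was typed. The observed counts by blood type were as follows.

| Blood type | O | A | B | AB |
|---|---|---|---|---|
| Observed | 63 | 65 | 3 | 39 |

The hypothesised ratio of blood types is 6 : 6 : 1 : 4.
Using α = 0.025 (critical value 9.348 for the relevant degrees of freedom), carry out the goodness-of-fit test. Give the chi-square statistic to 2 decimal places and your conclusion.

Ratio total = 17. Expected counts: 170×6/17 = 60, 170×6/17 = 60, 170×1/17 = 10, 170×4/17 = 40.
O: (63 − 60)²/60 = 9/60 = 0.150
A: (65 − 60)²/60 = 25/60 = 0.417
B: (3 − 10)²/10 = 49/10 = 4.900
AB: (39 − 40)²/40 = 1/40 = 0.025
Sum = 5.49
df = 3. Since 5.49 < 9.348, we do not reject H₀.

5.49; do not reject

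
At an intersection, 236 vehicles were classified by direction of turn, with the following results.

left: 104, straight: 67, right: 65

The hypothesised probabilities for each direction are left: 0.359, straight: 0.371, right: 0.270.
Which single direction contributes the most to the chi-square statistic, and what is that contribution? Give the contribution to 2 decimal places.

straight, 4.83

Expected counts E_i = n·p_i: 236×0.359 = 84.724, 236×0.371 = 87.556, 236×0.270 = 63.72.
χ² = (104−84.724)²/84.724 + (67−87.556)²/87.556 + (65−63.72)²/63.72
   = 4.386 + 4.826 + 0.026
The largest term is for straight: 4.83.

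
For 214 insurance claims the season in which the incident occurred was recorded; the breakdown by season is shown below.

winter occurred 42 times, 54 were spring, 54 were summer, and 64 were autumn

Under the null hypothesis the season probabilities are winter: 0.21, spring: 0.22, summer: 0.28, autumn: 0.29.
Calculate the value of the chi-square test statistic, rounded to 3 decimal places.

1.855

Expected counts E_i = n·p_i: 214×0.21 = 44.94, 214×0.22 = 47.08, 214×0.28 = 59.92, 214×0.29 = 62.06.
winter: (42 − 44.94)²/44.94 = 8.6436/44.94 = 0.1923
spring: (54 − 47.08)²/47.08 = 47.8864/47.08 = 1.0171
summer: (54 − 59.92)²/59.92 = 35.0464/59.92 = 0.5849
autumn: (64 − 62.06)²/62.06 = 3.7636/62.06 = 0.0606
Sum = 1.855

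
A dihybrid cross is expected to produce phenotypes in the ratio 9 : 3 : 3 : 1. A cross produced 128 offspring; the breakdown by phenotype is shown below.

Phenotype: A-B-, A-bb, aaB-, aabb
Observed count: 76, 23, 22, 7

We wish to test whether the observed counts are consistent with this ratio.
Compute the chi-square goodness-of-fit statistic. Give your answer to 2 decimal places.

0.56

Ratio total = 16. Expected counts: 128×9/16 = 72, 128×3/16 = 24, 128×3/16 = 24, 128×1/16 = 8.
χ² = (76−72)²/72 + (23−24)²/24 + (22−24)²/24 + (7−8)²/8
   = 0.222 + 0.042 + 0.167 + 0.125
Sum = 0.56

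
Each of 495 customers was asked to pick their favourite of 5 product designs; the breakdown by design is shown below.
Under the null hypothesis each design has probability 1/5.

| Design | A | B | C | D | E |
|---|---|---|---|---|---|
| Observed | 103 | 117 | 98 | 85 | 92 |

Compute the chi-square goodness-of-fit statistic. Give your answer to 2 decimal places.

5.92

Expected count for each of the 5 categories: 495/5 = 99.
A: (103 − 99)²/99 = 16/99 = 0.162
B: (117 − 99)²/99 = 324/99 = 3.273
C: (98 − 99)²/99 = 1/99 = 0.010
D: (85 − 99)²/99 = 196/99 = 1.980
E: (92 − 99)²/99 = 49/99 = 0.495
Sum = 5.92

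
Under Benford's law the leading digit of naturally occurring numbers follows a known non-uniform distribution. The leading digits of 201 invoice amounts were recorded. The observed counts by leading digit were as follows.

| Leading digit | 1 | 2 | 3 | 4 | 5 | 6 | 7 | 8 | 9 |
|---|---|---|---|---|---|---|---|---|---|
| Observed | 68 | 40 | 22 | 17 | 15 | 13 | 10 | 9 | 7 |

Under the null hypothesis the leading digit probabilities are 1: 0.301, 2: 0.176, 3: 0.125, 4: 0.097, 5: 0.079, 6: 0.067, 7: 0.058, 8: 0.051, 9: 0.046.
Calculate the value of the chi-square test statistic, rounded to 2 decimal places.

3.24

Expected counts E_i = n·p_i: 201×0.301 = 60.501, 201×0.176 = 35.376, 201×0.125 = 25.125, 201×0.097 = 19.497, 201×0.079 = 15.879, 201×0.067 = 13.467, 201×0.058 = 11.658, 201×0.051 = 10.251, 201×0.046 = 9.246.
1: (68 − 60.501)²/60.501 = 56.235001/60.501 = 0.929
2: (40 − 35.376)²/35.376 = 21.381376/35.376 = 0.604
3: (22 − 25.125)²/25.125 = 9.765625/25.125 = 0.389
4: (17 − 19.497)²/19.497 = 6.235009/19.497 = 0.320
5: (15 − 15.879)²/15.879 = 0.772641/15.879 = 0.049
6: (13 − 13.467)²/13.467 = 0.218089/13.467 = 0.016
7: (10 − 11.658)²/11.658 = 2.748964/11.658 = 0.236
8: (9 − 10.251)²/10.251 = 1.565001/10.251 = 0.153
9: (7 − 9.246)²/9.246 = 5.044516/9.246 = 0.546
Sum = 3.24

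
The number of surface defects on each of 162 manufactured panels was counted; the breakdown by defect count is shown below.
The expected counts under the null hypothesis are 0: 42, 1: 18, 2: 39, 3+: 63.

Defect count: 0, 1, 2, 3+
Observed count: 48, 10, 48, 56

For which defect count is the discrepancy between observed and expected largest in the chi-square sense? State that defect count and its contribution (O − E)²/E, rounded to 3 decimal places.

cat         O        E   (O−E)²/E
0          48       42     0.8571
1          10       18     3.5556
2          48       39     2.0769
3+         56       63     0.7778
The largest term is for 1: 3.556.

1, 3.556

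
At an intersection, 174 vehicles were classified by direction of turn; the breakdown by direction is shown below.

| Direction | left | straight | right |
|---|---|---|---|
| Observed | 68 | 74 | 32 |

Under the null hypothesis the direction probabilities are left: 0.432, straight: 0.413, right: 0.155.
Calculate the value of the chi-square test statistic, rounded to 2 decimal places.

1.69

Expected counts E_i = n·p_i: 174×0.432 = 75.168, 174×0.413 = 71.862, 174×0.155 = 26.97.
left: (68 − 75.168)²/75.168 = 51.380224/75.168 = 0.684
straight: (74 − 71.862)²/71.862 = 4.571044/71.862 = 0.064
right: (32 − 26.97)²/26.97 = 25.3009/26.97 = 0.938
Sum = 1.69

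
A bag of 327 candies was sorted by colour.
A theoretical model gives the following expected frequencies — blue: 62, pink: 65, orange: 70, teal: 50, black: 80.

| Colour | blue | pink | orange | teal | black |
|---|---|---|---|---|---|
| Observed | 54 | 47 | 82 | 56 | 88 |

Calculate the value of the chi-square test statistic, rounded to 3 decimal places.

cat         O        E   (O−E)²/E
blue       54       62     1.0323
pink       47       65     4.9846
orange     82       70     2.0571
teal       56       50     0.7200
black      88       80     0.8000
Sum = 9.594

9.594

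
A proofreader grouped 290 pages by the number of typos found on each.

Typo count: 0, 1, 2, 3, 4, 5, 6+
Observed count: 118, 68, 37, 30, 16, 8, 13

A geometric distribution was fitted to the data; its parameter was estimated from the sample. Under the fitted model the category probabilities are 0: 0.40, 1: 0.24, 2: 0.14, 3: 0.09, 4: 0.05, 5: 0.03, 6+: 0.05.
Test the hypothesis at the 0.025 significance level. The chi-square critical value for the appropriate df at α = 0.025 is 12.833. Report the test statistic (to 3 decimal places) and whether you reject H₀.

1.340; do not reject

Expected counts E_i = n·p_i: 290×0.40 = 116, 290×0.24 = 69.6, 290×0.14 = 40.6, 290×0.09 = 26.1, 290×0.05 = 14.5, 290×0.03 = 8.7, 290×0.05 = 14.5.
χ² = (118−116)²/116 + (68−69.6)²/69.6 + (37−40.6)²/40.6 + (30−26.1)²/26.1 + (16−14.5)²/14.5 + (8−8.7)²/8.7 + (13−14.5)²/14.5
   = 0.0345 + 0.0368 + 0.3192 + 0.5828 + 0.1552 + 0.0563 + 0.1552
Sum = 1.340
df = 5. Since 1.340 < 12.833, we do not reject H₀.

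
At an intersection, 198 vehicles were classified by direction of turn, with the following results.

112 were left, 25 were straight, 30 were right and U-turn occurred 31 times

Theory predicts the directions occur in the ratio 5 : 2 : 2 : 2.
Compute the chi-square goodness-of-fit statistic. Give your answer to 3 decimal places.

10.433

Ratio total = 11. Expected counts: 198×5/11 = 90, 198×2/11 = 36, 198×2/11 = 36, 198×2/11 = 36.
cat           O        E   (O−E)²/E
left        112       90     5.3778
straight     25       36     3.3611
right        30       36     1.0000
U-turn       31       36     0.6944
Sum = 10.433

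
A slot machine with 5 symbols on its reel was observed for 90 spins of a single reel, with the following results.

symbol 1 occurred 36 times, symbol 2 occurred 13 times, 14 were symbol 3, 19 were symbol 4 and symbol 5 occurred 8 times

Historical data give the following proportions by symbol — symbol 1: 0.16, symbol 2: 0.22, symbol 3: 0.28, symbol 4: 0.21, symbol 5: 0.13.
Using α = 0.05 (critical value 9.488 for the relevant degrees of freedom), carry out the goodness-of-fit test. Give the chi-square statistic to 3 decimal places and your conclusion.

40.884; reject

Expected counts E_i = n·p_i: 90×0.16 = 14.4, 90×0.22 = 19.8, 90×0.28 = 25.2, 90×0.21 = 18.9, 90×0.13 = 11.7.
χ² = (36−14.4)²/14.4 + (13−19.8)²/19.8 + (14−25.2)²/25.2 + (19−18.9)²/18.9 + (8−11.7)²/11.7
   = 32.4000 + 2.3354 + 4.9778 + 0.0005 + 1.1701
Sum = 40.884
df = 4. Since 40.884 > 9.488, we reject H₀.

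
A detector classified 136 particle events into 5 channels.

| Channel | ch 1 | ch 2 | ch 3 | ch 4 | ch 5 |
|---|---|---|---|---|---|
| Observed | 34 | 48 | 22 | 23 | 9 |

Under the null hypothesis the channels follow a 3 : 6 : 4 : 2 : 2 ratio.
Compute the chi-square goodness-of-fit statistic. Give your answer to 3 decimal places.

13.417

Ratio total = 17. Expected counts: 136×3/17 = 24, 136×6/17 = 48, 136×4/17 = 32, 136×2/17 = 16, 136×2/17 = 16.
cat         O        E   (O−E)²/E
ch 1       34       24     4.1667
ch 2       48       48     0.0000
ch 3       22       32     3.1250
ch 4       23       16     3.0625
ch 5        9       16     3.0625
Sum = 13.417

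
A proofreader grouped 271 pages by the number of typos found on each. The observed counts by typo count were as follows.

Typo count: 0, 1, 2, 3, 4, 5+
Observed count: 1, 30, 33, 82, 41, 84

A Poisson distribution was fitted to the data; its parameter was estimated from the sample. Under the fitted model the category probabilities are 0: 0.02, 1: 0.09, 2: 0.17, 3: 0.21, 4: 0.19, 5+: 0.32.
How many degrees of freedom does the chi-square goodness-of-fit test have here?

4

There are k = 6 categories and 1 parameter estimated from the data, so df = 6 − 1 − 1 = 4.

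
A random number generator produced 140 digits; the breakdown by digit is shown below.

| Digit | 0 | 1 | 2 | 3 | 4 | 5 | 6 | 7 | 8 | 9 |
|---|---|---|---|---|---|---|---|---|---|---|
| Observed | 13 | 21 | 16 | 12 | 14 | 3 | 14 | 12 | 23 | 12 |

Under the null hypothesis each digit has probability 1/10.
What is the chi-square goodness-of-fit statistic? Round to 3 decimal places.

19.143

Under H₀ each category has probability 1/10, so each expected count is 140/10 = 14.
χ² = (13−14)²/14 + (21−14)²/14 + (16−14)²/14 + (12−14)²/14 + (14−14)²/14 + (3−14)²/14 + (14−14)²/14 + (12−14)²/14 + (23−14)²/14 + (12−14)²/14
   = 0.0714 + 3.5000 + 0.2857 + 0.2857 + 0.0000 + 8.6429 + 0.0000 + 0.2857 + 5.7857 + 0.2857
Sum = 19.143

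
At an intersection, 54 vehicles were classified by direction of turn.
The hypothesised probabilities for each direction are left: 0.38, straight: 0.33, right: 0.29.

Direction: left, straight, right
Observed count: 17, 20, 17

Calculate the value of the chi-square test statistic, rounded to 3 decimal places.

Expected counts E_i = n·p_i: 54×0.38 = 20.52, 54×0.33 = 17.82, 54×0.29 = 15.66.
χ² = (17−20.52)²/20.52 + (20−17.82)²/17.82 + (17−15.66)²/15.66
   = 0.6038 + 0.2667 + 0.1147
Sum = 0.985

0.985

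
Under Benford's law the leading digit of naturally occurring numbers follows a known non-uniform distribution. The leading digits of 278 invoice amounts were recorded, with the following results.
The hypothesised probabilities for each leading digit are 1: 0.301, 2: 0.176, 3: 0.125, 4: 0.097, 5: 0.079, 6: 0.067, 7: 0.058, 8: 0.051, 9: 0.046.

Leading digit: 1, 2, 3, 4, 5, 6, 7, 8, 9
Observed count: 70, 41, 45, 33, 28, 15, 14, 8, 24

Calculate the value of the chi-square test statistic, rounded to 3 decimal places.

Expected counts E_i = n·p_i: 278×0.301 = 83.678, 278×0.176 = 48.928, 278×0.125 = 34.75, 278×0.097 = 26.966, 278×0.079 = 21.962, 278×0.067 = 18.626, 278×0.058 = 16.124, 278×0.051 = 14.178, 278×0.046 = 12.788.
cat         O        E   (O−E)²/E
1          70   83.678     2.2358
2          41   48.928     1.2846
3          45    34.75     3.0234
4          33   26.966     1.3502
5          28   21.962     1.6600
6          15   18.626     0.7059
7          14   16.124     0.2798
8           8   14.178     2.6920
9          24   12.788     9.8302
Sum = 23.062

23.062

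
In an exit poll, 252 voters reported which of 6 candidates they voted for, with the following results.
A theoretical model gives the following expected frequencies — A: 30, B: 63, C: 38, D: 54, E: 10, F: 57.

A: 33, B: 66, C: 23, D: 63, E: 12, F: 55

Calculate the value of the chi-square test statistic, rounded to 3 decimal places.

8.334

cat         O        E   (O−E)²/E
A          33       30     0.3000
B          66       63     0.1429
C          23       38     5.9211
D          63       54     1.5000
E          12       10     0.4000
F          55       57     0.0702
Sum = 8.334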